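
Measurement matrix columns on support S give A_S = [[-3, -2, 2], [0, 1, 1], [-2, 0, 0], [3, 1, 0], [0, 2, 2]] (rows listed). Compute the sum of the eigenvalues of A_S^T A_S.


Sum of eigenvalues of A_S^T A_S = trace(A_S^T A_S) = sum of squared column norms of A_S.
A_S^T A_S diagonal: [22, 10, 9].
trace = 22 + 10 + 9 = 41.

41


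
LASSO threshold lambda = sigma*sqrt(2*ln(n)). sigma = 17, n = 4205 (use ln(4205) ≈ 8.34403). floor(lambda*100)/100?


ln(4205) ≈ 8.34403.
2*ln(n) ≈ 16.68806.
sqrt(2*ln(n)) ≈ sqrt(16.68806) ≈ 4.085102.
lambda ≈ 17*4.085102 = 69.446734.
floor(lambda*100)/100 = 69.44.

69.44


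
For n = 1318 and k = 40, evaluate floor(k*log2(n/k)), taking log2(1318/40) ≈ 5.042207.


log2(n/k) = log2(1318/40) ≈ 5.042207.
k*log2(n/k) ≈ 40*5.042207 = 201.68828.
floor(201.68828) = 201.

201


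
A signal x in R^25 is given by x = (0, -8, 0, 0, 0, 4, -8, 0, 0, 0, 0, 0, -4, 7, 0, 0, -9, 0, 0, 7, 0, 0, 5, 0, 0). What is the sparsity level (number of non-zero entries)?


Non-zero positions: [1, 5, 6, 12, 13, 16, 19, 22].
Sparsity = 8.

8


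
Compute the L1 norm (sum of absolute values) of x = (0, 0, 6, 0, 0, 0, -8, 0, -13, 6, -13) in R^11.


Non-zero entries: [(2, 6), (6, -8), (8, -13), (9, 6), (10, -13)]
Absolute values: [6, 8, 13, 6, 13]
||x||_1 = sum = 46.

46


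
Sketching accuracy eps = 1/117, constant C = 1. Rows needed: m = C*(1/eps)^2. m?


1/eps = 117.
(1/eps)^2 = 13689.
m = 1*13689 = 13689.

13689


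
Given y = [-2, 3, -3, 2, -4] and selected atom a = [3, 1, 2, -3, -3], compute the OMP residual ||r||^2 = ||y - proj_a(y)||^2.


a^T a = 32.
a^T y = -3.
coeff = -3/32 = -3/32.
||r||^2 = 1335/32.

1335/32


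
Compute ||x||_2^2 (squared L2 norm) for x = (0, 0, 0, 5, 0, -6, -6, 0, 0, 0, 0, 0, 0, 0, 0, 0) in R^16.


Non-zero entries: [(3, 5), (5, -6), (6, -6)]
Squares: [25, 36, 36]
||x||_2^2 = sum = 97.

97


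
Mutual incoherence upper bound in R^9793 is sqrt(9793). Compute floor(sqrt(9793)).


98^2 = 9604 <= 9793 < 9801 = 99^2, so 98 <= sqrt(9793) < 99.
floor(sqrt(9793)) = 98.

98


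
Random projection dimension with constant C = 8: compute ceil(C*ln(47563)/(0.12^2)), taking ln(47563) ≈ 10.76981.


ln(47563) ≈ 10.76981.
eps^2 = 0.12^2 = 0.0144.
C*ln(N)/eps^2 ≈ 8*10.76981/0.0144 ≈ 5983.2278.
m = ceil(5983.2278) = 5984.

5984


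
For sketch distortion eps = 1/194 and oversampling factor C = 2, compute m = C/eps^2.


1/eps = 194.
(1/eps)^2 = 37636.
m = 2*37636 = 75272.

75272


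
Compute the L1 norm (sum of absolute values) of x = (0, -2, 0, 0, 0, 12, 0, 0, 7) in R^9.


Non-zero entries: [(1, -2), (5, 12), (8, 7)]
Absolute values: [2, 12, 7]
||x||_1 = sum = 21.

21


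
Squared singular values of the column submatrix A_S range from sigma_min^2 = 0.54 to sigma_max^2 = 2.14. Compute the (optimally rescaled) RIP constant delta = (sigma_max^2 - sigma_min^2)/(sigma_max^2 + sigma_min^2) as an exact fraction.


lambda_max - lambda_min = 2.14 - 0.54 = 1.60.
lambda_max + lambda_min = 2.14 + 0.54 = 2.68.
delta = 1.60/2.68 = 160/268 = 40/67.

40/67


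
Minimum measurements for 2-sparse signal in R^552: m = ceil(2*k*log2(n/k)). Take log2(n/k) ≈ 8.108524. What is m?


log2(n/k) = log2(552/2) ≈ 8.108524.
2*k*log2(n/k) ≈ 2*2*8.108524 = 32.434096.
m = ceil(32.434096) = 33.

33


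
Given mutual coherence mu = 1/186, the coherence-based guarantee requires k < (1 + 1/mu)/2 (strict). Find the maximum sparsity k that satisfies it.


1/mu = 186.
1 + 1/mu = 187.
(1 + 1/mu)/2 = 93.5 is not an integer, so k_max = floor(93.5) = 93.

93


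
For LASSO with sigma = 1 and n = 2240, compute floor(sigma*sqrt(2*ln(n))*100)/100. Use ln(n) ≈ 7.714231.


ln(2240) ≈ 7.714231.
2*ln(n) ≈ 15.428462.
sqrt(2*ln(n)) ≈ sqrt(15.428462) ≈ 3.927908.
lambda ≈ 1*3.927908 = 3.927908.
floor(lambda*100)/100 = 3.92.

3.92


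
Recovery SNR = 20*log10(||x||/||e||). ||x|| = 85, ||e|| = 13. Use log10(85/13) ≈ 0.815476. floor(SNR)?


||x||/||e|| = 85/13.
log10(85/13) ≈ 0.815476.
20*log10(||x||/||e||) ≈ 20*0.815476 = 16.30952.
floor(16.30952) = 16.

16


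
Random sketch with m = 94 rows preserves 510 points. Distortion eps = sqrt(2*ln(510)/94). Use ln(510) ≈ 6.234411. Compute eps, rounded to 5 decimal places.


ln(510) ≈ 6.234411.
2*ln(N)/m ≈ 2*6.234411/94 ≈ 0.13264704.
eps = sqrt(0.13264704) ≈ 0.3642074 ≈ 0.36421.

0.36421


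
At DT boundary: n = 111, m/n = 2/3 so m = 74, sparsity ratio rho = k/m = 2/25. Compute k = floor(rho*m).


m = 2/3*111 = 74.
rho = 2/25.
rho*m = 2/25*74 = 5.92.
k = floor(5.92) = 5.

5


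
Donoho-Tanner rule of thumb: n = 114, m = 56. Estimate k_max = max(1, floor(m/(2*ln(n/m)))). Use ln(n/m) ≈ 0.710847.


n/m = 114/56 = 57/28.
ln(n/m) ≈ 0.710847.
2*ln(n/m) ≈ 1.421694.
m/(2*ln(n/m)) ≈ 56/1.421694 ≈ 39.3896.
floor = 39.
k_max = max(1, 39) = 39.

39


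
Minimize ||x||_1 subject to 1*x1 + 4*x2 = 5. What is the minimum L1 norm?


Axis intercepts:
  x1 = 5, x2 = 0: L1 = 5
  x1 = 0, x2 = 5/4: L1 = 5/4
x* = (0, 5/4)
||x*||_1 = 5/4.

5/4


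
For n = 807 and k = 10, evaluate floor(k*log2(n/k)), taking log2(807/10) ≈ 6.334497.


log2(n/k) = log2(807/10) ≈ 6.334497.
k*log2(n/k) ≈ 10*6.334497 = 63.34497.
floor(63.34497) = 63.

63


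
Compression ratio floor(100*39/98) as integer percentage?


100*m/n = 100*39/98 ≈ 39.7959.
floor = 39.

39


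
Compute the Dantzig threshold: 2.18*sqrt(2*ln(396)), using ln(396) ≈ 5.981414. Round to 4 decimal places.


ln(396) ≈ 5.981414.
2*ln(n) ≈ 11.962828.
sqrt(2*ln(n)) ≈ sqrt(11.962828) ≈ 3.458732.
threshold ≈ 2.18*3.458732 = 7.54003576 ≈ 7.5400.

7.5400


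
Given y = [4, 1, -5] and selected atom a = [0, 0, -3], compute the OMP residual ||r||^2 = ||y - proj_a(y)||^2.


a^T a = 9.
a^T y = 15.
coeff = 15/9 = 5/3.
||r||^2 = 17.

17


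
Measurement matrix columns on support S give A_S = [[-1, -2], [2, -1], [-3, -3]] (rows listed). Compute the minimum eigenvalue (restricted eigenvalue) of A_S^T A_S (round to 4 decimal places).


A_S^T A_S = [[14, 9], [9, 14]].
trace = 28.
det = 115.
disc = trace^2 - 4*det = 784 - 4*115 = 324.
sqrt(324) = 18.
lam_min = (28 - 18)/2 = 5 = 5.0000.

5.0000


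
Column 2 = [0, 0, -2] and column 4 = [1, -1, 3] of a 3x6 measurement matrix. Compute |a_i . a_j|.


Inner product: 0*1 + 0*-1 + -2*3
Products: [0, 0, -6]
Sum = -6.
|dot| = 6.

6


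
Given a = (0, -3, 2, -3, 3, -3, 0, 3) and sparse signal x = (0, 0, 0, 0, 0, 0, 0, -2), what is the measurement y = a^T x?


Non-zero terms: ['3*-2']
Products: [-6]
y = sum = -6.

-6


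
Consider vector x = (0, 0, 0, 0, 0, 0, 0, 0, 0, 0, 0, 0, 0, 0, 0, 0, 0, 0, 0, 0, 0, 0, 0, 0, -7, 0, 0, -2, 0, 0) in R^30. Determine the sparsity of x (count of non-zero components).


Non-zero positions: [24, 27].
Sparsity = 2.

2


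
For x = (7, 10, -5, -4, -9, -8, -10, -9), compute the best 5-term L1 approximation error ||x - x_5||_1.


Sorted |x_i| descending: [10, 10, 9, 9, 8, 7, 5, 4]
Keep top 5: [10, 10, 9, 9, 8]
Tail entries: [7, 5, 4]
L1 error = sum of tail = 16.

16


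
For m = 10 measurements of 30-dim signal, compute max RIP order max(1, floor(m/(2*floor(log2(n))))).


floor(log2(30)) = 4.
2*4 = 8.
m/(2*floor(log2(n))) = 10/8 ≈ 1.25.
floor = 1.
k = max(1, 1) = 1.

1


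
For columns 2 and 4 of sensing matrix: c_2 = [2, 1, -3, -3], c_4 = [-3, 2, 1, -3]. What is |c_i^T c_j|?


Inner product: 2*-3 + 1*2 + -3*1 + -3*-3
Products: [-6, 2, -3, 9]
Sum = 2.
|dot| = 2.

2


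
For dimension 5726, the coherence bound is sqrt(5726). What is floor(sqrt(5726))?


75^2 = 5625 <= 5726 < 5776 = 76^2, so 75 <= sqrt(5726) < 76.
floor(sqrt(5726)) = 75.

75


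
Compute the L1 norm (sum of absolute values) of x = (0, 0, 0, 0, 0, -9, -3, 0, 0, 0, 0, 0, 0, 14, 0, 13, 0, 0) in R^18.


Non-zero entries: [(5, -9), (6, -3), (13, 14), (15, 13)]
Absolute values: [9, 3, 14, 13]
||x||_1 = sum = 39.

39


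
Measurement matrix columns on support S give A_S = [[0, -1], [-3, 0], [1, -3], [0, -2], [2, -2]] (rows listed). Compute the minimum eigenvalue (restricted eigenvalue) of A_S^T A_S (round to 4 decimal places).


A_S^T A_S = [[14, -7], [-7, 18]].
trace = 32.
det = 203.
disc = trace^2 - 4*det = 1024 - 4*203 = 212.
sqrt(212) ≈ 14.560220.
lam_min = (32 - sqrt(212))/2 ≈ (32 - 14.560220)/2 = 8.71989 ≈ 8.7199.

8.7199


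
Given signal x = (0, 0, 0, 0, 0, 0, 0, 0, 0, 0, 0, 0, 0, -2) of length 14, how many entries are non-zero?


Non-zero positions: [13].
Sparsity = 1.

1


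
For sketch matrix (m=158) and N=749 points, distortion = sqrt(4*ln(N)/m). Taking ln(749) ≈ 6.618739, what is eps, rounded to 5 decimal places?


ln(749) ≈ 6.618739.
4*ln(N)/m ≈ 4*6.618739/158 ≈ 0.16756301.
eps = sqrt(0.16756301) ≈ 0.4093446 ≈ 0.40934.

0.40934


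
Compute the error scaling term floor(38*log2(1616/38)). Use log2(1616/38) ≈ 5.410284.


log2(n/k) = log2(1616/38) ≈ 5.410284.
k*log2(n/k) ≈ 38*5.410284 = 205.590792.
floor(205.590792) = 205.

205


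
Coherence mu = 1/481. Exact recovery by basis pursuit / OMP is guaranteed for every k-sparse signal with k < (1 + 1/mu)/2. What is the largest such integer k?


1/mu = 481.
1 + 1/mu = 482.
(1 + 1/mu)/2 = 241 is an integer and the inequality is strict, so k_max = 241 - 1 = 240.

240


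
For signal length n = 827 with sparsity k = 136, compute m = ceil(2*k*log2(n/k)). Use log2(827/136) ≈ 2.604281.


log2(n/k) = log2(827/136) ≈ 2.604281.
2*k*log2(n/k) ≈ 2*136*2.604281 = 708.364432.
m = ceil(708.364432) = 709.

709


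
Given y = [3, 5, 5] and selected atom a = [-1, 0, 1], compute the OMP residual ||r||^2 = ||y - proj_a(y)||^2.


a^T a = 2.
a^T y = 2.
coeff = 2/2 = 1.
||r||^2 = 57.

57


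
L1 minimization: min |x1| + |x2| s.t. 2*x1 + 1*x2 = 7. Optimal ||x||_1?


Axis intercepts:
  x1 = 7/2, x2 = 0: L1 = 7/2
  x1 = 0, x2 = 7: L1 = 7
x* = (7/2, 0)
||x*||_1 = 7/2.

7/2


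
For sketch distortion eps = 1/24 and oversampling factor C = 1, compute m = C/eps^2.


1/eps = 24.
(1/eps)^2 = 576.
m = 1*576 = 576.

576


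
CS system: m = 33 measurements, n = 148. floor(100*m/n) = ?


100*m/n = 100*33/148 ≈ 22.2973.
floor = 22.

22


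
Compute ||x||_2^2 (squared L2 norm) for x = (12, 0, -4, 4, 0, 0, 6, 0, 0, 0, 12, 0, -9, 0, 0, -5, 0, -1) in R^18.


Non-zero entries: [(0, 12), (2, -4), (3, 4), (6, 6), (10, 12), (12, -9), (15, -5), (17, -1)]
Squares: [144, 16, 16, 36, 144, 81, 25, 1]
||x||_2^2 = sum = 463.

463


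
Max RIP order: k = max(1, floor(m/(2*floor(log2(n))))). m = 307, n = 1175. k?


floor(log2(1175)) = 10.
2*10 = 20.
m/(2*floor(log2(n))) = 307/20 ≈ 15.35.
floor = 15.
k = max(1, 15) = 15.

15


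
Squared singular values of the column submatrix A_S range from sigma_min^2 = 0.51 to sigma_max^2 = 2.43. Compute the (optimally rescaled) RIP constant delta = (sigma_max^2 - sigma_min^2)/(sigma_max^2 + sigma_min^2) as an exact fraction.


lambda_max - lambda_min = 2.43 - 0.51 = 1.92.
lambda_max + lambda_min = 2.43 + 0.51 = 2.94.
delta = 1.92/2.94 = 192/294 = 32/49.

32/49


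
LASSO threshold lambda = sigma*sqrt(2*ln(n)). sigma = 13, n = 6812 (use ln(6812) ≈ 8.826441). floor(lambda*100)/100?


ln(6812) ≈ 8.826441.
2*ln(n) ≈ 17.652882.
sqrt(2*ln(n)) ≈ sqrt(17.652882) ≈ 4.201533.
lambda ≈ 13*4.201533 = 54.619929.
floor(lambda*100)/100 = 54.61.

54.61


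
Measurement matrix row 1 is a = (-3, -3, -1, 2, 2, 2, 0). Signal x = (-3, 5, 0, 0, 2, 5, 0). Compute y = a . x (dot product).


Non-zero terms: ['-3*-3', '-3*5', '2*2', '2*5']
Products: [9, -15, 4, 10]
y = sum = 8.

8


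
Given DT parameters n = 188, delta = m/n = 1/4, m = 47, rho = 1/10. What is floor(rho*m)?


m = 1/4*188 = 47.
rho = 1/10.
rho*m = 1/10*47 = 4.7.
k = floor(4.7) = 4.

4


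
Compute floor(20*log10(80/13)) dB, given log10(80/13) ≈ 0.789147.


||x||/||e|| = 80/13.
log10(80/13) ≈ 0.789147.
20*log10(||x||/||e||) ≈ 20*0.789147 = 15.78294.
floor(15.78294) = 15.

15


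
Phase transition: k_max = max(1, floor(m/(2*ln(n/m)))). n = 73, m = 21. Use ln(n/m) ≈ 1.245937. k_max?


n/m = 73/21.
ln(n/m) ≈ 1.245937.
2*ln(n/m) ≈ 2.491874.
m/(2*ln(n/m)) ≈ 21/2.491874 ≈ 8.4274.
floor = 8.
k_max = max(1, 8) = 8.

8


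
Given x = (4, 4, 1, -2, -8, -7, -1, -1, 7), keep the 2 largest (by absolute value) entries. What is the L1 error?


Sorted |x_i| descending: [8, 7, 7, 4, 4, 2, 1, 1, 1]
Keep top 2: [8, 7]
Tail entries: [7, 4, 4, 2, 1, 1, 1]
L1 error = sum of tail = 20.

20


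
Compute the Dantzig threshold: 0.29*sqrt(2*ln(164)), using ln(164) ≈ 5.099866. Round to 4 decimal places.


ln(164) ≈ 5.099866.
2*ln(n) ≈ 10.199732.
sqrt(2*ln(n)) ≈ sqrt(10.199732) ≈ 3.193702.
threshold ≈ 0.29*3.193702 = 0.92617358 ≈ 0.9262.

0.9262


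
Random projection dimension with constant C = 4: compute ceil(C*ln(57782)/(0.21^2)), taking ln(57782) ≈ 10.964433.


ln(57782) ≈ 10.964433.
eps^2 = 0.21^2 = 0.0441.
C*ln(N)/eps^2 ≈ 4*10.964433/0.0441 ≈ 994.5064.
m = ceil(994.5064) = 995.

995


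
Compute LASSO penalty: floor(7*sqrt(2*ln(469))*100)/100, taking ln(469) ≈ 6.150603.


ln(469) ≈ 6.150603.
2*ln(n) ≈ 12.301206.
sqrt(2*ln(n)) ≈ sqrt(12.301206) ≈ 3.507308.
lambda ≈ 7*3.507308 = 24.551156.
floor(lambda*100)/100 = 24.55.

24.55


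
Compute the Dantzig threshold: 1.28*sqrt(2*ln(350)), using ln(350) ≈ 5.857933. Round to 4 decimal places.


ln(350) ≈ 5.857933.
2*ln(n) ≈ 11.715866.
sqrt(2*ln(n)) ≈ sqrt(11.715866) ≈ 3.422845.
threshold ≈ 1.28*3.422845 = 4.3812416 ≈ 4.3812.

4.3812


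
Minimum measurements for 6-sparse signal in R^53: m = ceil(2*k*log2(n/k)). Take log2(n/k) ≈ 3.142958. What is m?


log2(n/k) = log2(53/6) ≈ 3.142958.
2*k*log2(n/k) ≈ 2*6*3.142958 = 37.715496.
m = ceil(37.715496) = 38.

38


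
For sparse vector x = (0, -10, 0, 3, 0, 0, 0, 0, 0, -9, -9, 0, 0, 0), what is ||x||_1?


Non-zero entries: [(1, -10), (3, 3), (9, -9), (10, -9)]
Absolute values: [10, 3, 9, 9]
||x||_1 = sum = 31.

31


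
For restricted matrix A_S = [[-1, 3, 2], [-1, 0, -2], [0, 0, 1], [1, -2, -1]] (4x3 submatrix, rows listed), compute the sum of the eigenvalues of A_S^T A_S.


Sum of eigenvalues of A_S^T A_S = trace(A_S^T A_S) = sum of squared column norms of A_S.
A_S^T A_S diagonal: [3, 13, 10].
trace = 3 + 13 + 10 = 26.

26


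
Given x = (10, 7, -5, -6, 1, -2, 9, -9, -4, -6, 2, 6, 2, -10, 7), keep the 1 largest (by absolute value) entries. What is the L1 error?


Sorted |x_i| descending: [10, 10, 9, 9, 7, 7, 6, 6, 6, 5, 4, 2, 2, 2, 1]
Keep top 1: [10]
Tail entries: [10, 9, 9, 7, 7, 6, 6, 6, 5, 4, 2, 2, 2, 1]
L1 error = sum of tail = 76.

76


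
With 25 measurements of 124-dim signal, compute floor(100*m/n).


100*m/n = 100*25/124 ≈ 20.1613.
floor = 20.

20


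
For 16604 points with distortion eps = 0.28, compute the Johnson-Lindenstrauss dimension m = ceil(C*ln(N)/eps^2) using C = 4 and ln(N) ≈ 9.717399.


ln(16604) ≈ 9.717399.
eps^2 = 0.28^2 = 0.0784.
C*ln(N)/eps^2 ≈ 4*9.717399/0.0784 ≈ 495.7857.
m = ceil(495.7857) = 496.

496


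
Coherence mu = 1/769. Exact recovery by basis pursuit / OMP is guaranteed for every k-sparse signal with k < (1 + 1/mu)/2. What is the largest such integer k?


1/mu = 769.
1 + 1/mu = 770.
(1 + 1/mu)/2 = 385 is an integer and the inequality is strict, so k_max = 385 - 1 = 384.

384


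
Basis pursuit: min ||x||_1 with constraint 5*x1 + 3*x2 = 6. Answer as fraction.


Axis intercepts:
  x1 = 6/5, x2 = 0: L1 = 6/5
  x1 = 0, x2 = 2: L1 = 2
x* = (6/5, 0)
||x*||_1 = 6/5.

6/5


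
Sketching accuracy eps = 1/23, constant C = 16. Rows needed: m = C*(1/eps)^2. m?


1/eps = 23.
(1/eps)^2 = 529.
m = 16*529 = 8464.

8464


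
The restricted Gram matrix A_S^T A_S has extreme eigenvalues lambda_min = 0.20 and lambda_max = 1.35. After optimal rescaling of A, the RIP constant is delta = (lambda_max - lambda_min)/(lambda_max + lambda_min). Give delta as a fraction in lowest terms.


lambda_max - lambda_min = 1.35 - 0.20 = 1.15.
lambda_max + lambda_min = 1.35 + 0.20 = 1.55.
delta = 1.15/1.55 = 115/155 = 23/31.

23/31


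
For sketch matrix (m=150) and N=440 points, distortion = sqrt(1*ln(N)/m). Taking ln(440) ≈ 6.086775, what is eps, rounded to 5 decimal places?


ln(440) ≈ 6.086775.
1*ln(N)/m ≈ 1*6.086775/150 ≈ 0.0405785.
eps = sqrt(0.0405785) ≈ 0.2014411 ≈ 0.20144.

0.20144


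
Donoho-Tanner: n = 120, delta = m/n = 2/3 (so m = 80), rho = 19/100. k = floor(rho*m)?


m = 2/3*120 = 80.
rho = 19/100.
rho*m = 19/100*80 = 15.2.
k = floor(15.2) = 15.

15


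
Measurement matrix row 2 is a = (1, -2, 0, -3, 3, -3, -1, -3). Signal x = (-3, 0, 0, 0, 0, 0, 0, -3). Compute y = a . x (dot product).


Non-zero terms: ['1*-3', '-3*-3']
Products: [-3, 9]
y = sum = 6.

6


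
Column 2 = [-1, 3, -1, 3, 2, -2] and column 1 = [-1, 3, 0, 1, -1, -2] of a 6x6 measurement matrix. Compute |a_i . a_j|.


Inner product: -1*-1 + 3*3 + -1*0 + 3*1 + 2*-1 + -2*-2
Products: [1, 9, 0, 3, -2, 4]
Sum = 15.
|dot| = 15.

15


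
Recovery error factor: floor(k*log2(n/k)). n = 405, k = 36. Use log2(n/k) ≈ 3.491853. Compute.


log2(n/k) = log2(405/36) ≈ 3.491853.
k*log2(n/k) ≈ 36*3.491853 = 125.706708.
floor(125.706708) = 125.

125


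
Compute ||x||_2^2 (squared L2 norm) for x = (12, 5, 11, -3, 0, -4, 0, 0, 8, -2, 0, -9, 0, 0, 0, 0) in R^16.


Non-zero entries: [(0, 12), (1, 5), (2, 11), (3, -3), (5, -4), (8, 8), (9, -2), (11, -9)]
Squares: [144, 25, 121, 9, 16, 64, 4, 81]
||x||_2^2 = sum = 464.

464


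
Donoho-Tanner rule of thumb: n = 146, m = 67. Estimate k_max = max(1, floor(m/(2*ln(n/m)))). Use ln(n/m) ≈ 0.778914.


n/m = 146/67.
ln(n/m) ≈ 0.778914.
2*ln(n/m) ≈ 1.557828.
m/(2*ln(n/m)) ≈ 67/1.557828 ≈ 43.0086.
floor = 43.
k_max = max(1, 43) = 43.

43


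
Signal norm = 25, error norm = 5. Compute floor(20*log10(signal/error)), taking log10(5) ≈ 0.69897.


||x||/||e|| = 25/5 = 5.
log10(5) ≈ 0.69897.
20*log10(||x||/||e||) ≈ 20*0.69897 = 13.9794.
floor(13.9794) = 13.

13


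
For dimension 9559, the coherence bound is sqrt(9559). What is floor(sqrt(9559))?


97^2 = 9409 <= 9559 < 9604 = 98^2, so 97 <= sqrt(9559) < 98.
floor(sqrt(9559)) = 97.

97


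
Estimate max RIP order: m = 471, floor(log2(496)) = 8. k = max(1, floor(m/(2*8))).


floor(log2(496)) = 8.
2*8 = 16.
m/(2*floor(log2(n))) = 471/16 ≈ 29.4375.
floor = 29.
k = max(1, 29) = 29.

29


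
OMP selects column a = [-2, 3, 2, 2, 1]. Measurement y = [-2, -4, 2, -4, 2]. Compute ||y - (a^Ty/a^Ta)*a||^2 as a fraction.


a^T a = 22.
a^T y = -10.
coeff = -10/22 = -5/11.
||r||^2 = 434/11.

434/11


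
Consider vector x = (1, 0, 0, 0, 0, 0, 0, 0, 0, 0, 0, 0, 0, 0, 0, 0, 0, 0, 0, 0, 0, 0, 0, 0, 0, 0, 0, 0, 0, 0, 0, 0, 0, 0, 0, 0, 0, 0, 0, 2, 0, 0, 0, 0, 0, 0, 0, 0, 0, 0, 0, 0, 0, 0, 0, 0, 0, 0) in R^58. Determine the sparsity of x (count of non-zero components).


Non-zero positions: [0, 39].
Sparsity = 2.

2


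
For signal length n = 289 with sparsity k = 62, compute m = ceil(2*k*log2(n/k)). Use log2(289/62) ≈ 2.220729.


log2(n/k) = log2(289/62) ≈ 2.220729.
2*k*log2(n/k) ≈ 2*62*2.220729 = 275.370396.
m = ceil(275.370396) = 276.

276


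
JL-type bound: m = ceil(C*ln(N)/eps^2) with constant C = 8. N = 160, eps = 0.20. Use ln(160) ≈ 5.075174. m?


ln(160) ≈ 5.075174.
eps^2 = 0.20^2 = 0.04.
C*ln(N)/eps^2 ≈ 8*5.075174/0.04 ≈ 1015.0348.
m = ceil(1015.0348) = 1016.

1016


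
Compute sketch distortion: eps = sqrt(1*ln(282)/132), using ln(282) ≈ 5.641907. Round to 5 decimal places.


ln(282) ≈ 5.641907.
1*ln(N)/m ≈ 1*5.641907/132 ≈ 0.04274172.
eps = sqrt(0.04274172) ≈ 0.2067407 ≈ 0.20674.

0.20674


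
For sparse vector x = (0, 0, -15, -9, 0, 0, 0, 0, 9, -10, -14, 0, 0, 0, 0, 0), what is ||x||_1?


Non-zero entries: [(2, -15), (3, -9), (8, 9), (9, -10), (10, -14)]
Absolute values: [15, 9, 9, 10, 14]
||x||_1 = sum = 57.

57


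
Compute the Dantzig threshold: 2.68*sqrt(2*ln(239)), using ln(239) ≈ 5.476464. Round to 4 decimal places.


ln(239) ≈ 5.476464.
2*ln(n) ≈ 10.952928.
sqrt(2*ln(n)) ≈ sqrt(10.952928) ≈ 3.309521.
threshold ≈ 2.68*3.309521 = 8.86951628 ≈ 8.8695.

8.8695


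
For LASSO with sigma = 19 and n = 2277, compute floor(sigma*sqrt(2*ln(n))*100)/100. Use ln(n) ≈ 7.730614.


ln(2277) ≈ 7.730614.
2*ln(n) ≈ 15.461228.
sqrt(2*ln(n)) ≈ sqrt(15.461228) ≈ 3.932077.
lambda ≈ 19*3.932077 = 74.709463.
floor(lambda*100)/100 = 74.70.

74.70


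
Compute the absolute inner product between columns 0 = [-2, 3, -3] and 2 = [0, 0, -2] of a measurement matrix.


Inner product: -2*0 + 3*0 + -3*-2
Products: [0, 0, 6]
Sum = 6.
|dot| = 6.

6


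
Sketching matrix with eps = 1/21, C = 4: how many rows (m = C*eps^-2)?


1/eps = 21.
(1/eps)^2 = 441.
m = 4*441 = 1764.

1764


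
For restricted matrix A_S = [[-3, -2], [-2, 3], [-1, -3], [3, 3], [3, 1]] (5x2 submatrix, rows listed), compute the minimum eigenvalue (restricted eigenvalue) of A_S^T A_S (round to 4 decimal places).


A_S^T A_S = [[32, 15], [15, 32]].
trace = 64.
det = 799.
disc = trace^2 - 4*det = 4096 - 4*799 = 900.
sqrt(900) = 30.
lam_min = (64 - 30)/2 = 17 = 17.0000.

17.0000


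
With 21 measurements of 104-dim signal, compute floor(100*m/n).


100*m/n = 100*21/104 ≈ 20.1923.
floor = 20.

20


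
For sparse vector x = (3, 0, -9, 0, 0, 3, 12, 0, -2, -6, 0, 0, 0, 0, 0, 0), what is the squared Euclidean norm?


Non-zero entries: [(0, 3), (2, -9), (5, 3), (6, 12), (8, -2), (9, -6)]
Squares: [9, 81, 9, 144, 4, 36]
||x||_2^2 = sum = 283.

283


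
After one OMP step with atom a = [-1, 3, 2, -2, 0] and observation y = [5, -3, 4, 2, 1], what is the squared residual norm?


a^T a = 18.
a^T y = -10.
coeff = -10/18 = -5/9.
||r||^2 = 445/9.

445/9


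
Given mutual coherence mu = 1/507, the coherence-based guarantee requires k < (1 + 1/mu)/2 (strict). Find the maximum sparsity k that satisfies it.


1/mu = 507.
1 + 1/mu = 508.
(1 + 1/mu)/2 = 254 is an integer and the inequality is strict, so k_max = 254 - 1 = 253.

253


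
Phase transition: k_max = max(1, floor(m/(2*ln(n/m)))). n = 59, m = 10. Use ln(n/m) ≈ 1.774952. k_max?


n/m = 59/10.
ln(n/m) ≈ 1.774952.
2*ln(n/m) ≈ 3.549904.
m/(2*ln(n/m)) ≈ 10/3.549904 ≈ 2.817.
floor = 2.
k_max = max(1, 2) = 2.

2


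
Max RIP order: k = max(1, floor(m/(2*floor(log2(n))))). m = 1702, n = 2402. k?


floor(log2(2402)) = 11.
2*11 = 22.
m/(2*floor(log2(n))) = 1702/22 ≈ 77.3636.
floor = 77.
k = max(1, 77) = 77.

77


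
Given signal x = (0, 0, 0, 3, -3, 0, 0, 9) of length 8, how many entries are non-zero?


Non-zero positions: [3, 4, 7].
Sparsity = 3.

3


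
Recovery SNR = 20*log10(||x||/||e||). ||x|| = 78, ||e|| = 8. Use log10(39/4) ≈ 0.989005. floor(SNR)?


||x||/||e|| = 78/8 = 39/4.
log10(39/4) ≈ 0.989005.
20*log10(||x||/||e||) ≈ 20*0.989005 = 19.7801.
floor(19.7801) = 19.

19


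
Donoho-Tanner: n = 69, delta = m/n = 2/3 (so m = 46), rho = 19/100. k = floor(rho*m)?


m = 2/3*69 = 46.
rho = 19/100.
rho*m = 19/100*46 = 8.74.
k = floor(8.74) = 8.

8


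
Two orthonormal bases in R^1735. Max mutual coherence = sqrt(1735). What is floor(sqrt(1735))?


41^2 = 1681 <= 1735 < 1764 = 42^2, so 41 <= sqrt(1735) < 42.
floor(sqrt(1735)) = 41.

41


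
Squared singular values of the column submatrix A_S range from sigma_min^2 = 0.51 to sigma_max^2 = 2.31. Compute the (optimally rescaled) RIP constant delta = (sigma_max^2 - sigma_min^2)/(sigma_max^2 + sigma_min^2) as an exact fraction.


lambda_max - lambda_min = 2.31 - 0.51 = 1.80.
lambda_max + lambda_min = 2.31 + 0.51 = 2.82.
delta = 1.80/2.82 = 180/282 = 30/47.

30/47


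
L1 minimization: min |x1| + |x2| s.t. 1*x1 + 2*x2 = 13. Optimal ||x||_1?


Axis intercepts:
  x1 = 13, x2 = 0: L1 = 13
  x1 = 0, x2 = 13/2: L1 = 13/2
x* = (0, 13/2)
||x*||_1 = 13/2.

13/2


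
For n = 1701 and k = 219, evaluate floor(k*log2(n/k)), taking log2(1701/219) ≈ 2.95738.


log2(n/k) = log2(1701/219) ≈ 2.95738.
k*log2(n/k) ≈ 219*2.95738 = 647.66622.
floor(647.66622) = 647.

647


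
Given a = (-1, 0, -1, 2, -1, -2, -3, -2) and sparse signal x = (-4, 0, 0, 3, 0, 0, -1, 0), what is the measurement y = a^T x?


Non-zero terms: ['-1*-4', '2*3', '-3*-1']
Products: [4, 6, 3]
y = sum = 13.

13


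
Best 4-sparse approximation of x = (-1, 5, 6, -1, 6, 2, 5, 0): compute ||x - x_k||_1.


Sorted |x_i| descending: [6, 6, 5, 5, 2, 1, 1, 0]
Keep top 4: [6, 6, 5, 5]
Tail entries: [2, 1, 1, 0]
L1 error = sum of tail = 4.

4


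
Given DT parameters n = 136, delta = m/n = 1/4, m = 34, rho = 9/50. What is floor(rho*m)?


m = 1/4*136 = 34.
rho = 9/50.
rho*m = 9/50*34 = 6.12.
k = floor(6.12) = 6.

6


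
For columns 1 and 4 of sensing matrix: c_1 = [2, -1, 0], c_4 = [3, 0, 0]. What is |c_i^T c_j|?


Inner product: 2*3 + -1*0 + 0*0
Products: [6, 0, 0]
Sum = 6.
|dot| = 6.

6


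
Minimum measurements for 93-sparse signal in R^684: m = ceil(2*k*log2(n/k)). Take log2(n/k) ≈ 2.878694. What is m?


log2(n/k) = log2(684/93) ≈ 2.878694.
2*k*log2(n/k) ≈ 2*93*2.878694 = 535.437084.
m = ceil(535.437084) = 536.

536


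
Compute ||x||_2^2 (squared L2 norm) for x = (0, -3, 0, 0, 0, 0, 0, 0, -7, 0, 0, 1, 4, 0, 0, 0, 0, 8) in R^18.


Non-zero entries: [(1, -3), (8, -7), (11, 1), (12, 4), (17, 8)]
Squares: [9, 49, 1, 16, 64]
||x||_2^2 = sum = 139.

139


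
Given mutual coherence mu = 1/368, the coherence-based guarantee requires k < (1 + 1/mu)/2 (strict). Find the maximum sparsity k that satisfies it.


1/mu = 368.
1 + 1/mu = 369.
(1 + 1/mu)/2 = 184.5 is not an integer, so k_max = floor(184.5) = 184.

184


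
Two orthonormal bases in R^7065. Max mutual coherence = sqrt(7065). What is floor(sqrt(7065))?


84^2 = 7056 <= 7065 < 7225 = 85^2, so 84 <= sqrt(7065) < 85.
floor(sqrt(7065)) = 84.

84


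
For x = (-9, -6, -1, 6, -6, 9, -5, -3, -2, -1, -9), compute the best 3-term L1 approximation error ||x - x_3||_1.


Sorted |x_i| descending: [9, 9, 9, 6, 6, 6, 5, 3, 2, 1, 1]
Keep top 3: [9, 9, 9]
Tail entries: [6, 6, 6, 5, 3, 2, 1, 1]
L1 error = sum of tail = 30.

30


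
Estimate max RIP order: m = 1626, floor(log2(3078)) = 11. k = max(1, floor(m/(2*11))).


floor(log2(3078)) = 11.
2*11 = 22.
m/(2*floor(log2(n))) = 1626/22 ≈ 73.9091.
floor = 73.
k = max(1, 73) = 73.

73


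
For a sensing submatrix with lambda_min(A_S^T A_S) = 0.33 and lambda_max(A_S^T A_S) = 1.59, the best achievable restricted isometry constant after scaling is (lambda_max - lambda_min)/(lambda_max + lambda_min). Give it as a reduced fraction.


lambda_max - lambda_min = 1.59 - 0.33 = 1.26.
lambda_max + lambda_min = 1.59 + 0.33 = 1.92.
delta = 1.26/1.92 = 126/192 = 21/32.

21/32


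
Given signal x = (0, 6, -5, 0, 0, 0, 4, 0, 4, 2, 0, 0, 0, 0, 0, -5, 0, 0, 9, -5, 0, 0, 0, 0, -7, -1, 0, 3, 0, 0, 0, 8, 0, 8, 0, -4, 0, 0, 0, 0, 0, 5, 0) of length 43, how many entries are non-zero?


Non-zero positions: [1, 2, 6, 8, 9, 15, 18, 19, 24, 25, 27, 31, 33, 35, 41].
Sparsity = 15.

15


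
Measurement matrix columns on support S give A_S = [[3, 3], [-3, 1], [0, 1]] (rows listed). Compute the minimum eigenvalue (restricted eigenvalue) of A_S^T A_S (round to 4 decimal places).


A_S^T A_S = [[18, 6], [6, 11]].
trace = 29.
det = 162.
disc = trace^2 - 4*det = 841 - 4*162 = 193.
sqrt(193) ≈ 13.892444.
lam_min = (29 - sqrt(193))/2 ≈ (29 - 13.892444)/2 = 7.553778 ≈ 7.5538.

7.5538


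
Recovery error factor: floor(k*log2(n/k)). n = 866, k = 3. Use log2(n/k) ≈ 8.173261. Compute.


log2(n/k) = log2(866/3) ≈ 8.173261.
k*log2(n/k) ≈ 3*8.173261 = 24.519783.
floor(24.519783) = 24.

24


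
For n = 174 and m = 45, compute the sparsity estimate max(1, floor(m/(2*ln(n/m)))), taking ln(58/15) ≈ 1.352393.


n/m = 174/45 = 58/15.
ln(n/m) ≈ 1.352393.
2*ln(n/m) ≈ 2.704786.
m/(2*ln(n/m)) ≈ 45/2.704786 ≈ 16.6372.
floor = 16.
k_max = max(1, 16) = 16.

16


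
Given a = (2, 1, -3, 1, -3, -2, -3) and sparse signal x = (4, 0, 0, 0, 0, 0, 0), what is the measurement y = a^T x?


Non-zero terms: ['2*4']
Products: [8]
y = sum = 8.

8


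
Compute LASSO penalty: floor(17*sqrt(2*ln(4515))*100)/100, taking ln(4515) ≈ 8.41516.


ln(4515) ≈ 8.41516.
2*ln(n) ≈ 16.83032.
sqrt(2*ln(n)) ≈ sqrt(16.83032) ≈ 4.102477.
lambda ≈ 17*4.102477 = 69.742109.
floor(lambda*100)/100 = 69.74.

69.74


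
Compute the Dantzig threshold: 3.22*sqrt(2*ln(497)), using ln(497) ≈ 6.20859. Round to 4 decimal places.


ln(497) ≈ 6.20859.
2*ln(n) ≈ 12.41718.
sqrt(2*ln(n)) ≈ sqrt(12.41718) ≈ 3.523802.
threshold ≈ 3.22*3.523802 = 11.34664244 ≈ 11.3466.

11.3466


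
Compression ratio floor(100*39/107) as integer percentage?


100*m/n = 100*39/107 ≈ 36.4486.
floor = 36.

36


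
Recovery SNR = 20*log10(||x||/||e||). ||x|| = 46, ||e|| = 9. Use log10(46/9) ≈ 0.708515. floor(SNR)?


||x||/||e|| = 46/9.
log10(46/9) ≈ 0.708515.
20*log10(||x||/||e||) ≈ 20*0.708515 = 14.1703.
floor(14.1703) = 14.

14


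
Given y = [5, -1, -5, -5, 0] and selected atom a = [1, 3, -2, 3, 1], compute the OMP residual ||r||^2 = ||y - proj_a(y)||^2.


a^T a = 24.
a^T y = -3.
coeff = -3/24 = -1/8.
||r||^2 = 605/8.

605/8


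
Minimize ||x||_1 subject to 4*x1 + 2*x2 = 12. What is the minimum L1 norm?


Axis intercepts:
  x1 = 3, x2 = 0: L1 = 3
  x1 = 0, x2 = 6: L1 = 6
x* = (3, 0)
||x*||_1 = 3.

3


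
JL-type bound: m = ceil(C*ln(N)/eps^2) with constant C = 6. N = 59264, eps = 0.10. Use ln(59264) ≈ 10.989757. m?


ln(59264) ≈ 10.989757.
eps^2 = 0.10^2 = 0.01.
C*ln(N)/eps^2 ≈ 6*10.989757/0.01 ≈ 6593.8542.
m = ceil(6593.8542) = 6594.

6594


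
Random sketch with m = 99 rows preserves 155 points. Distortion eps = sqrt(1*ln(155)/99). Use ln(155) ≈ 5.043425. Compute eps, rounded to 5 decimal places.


ln(155) ≈ 5.043425.
1*ln(N)/m ≈ 1*5.043425/99 ≈ 0.05094369.
eps = sqrt(0.05094369) ≈ 0.2257071 ≈ 0.22571.

0.22571


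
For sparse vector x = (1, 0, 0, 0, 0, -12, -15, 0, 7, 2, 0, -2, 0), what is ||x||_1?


Non-zero entries: [(0, 1), (5, -12), (6, -15), (8, 7), (9, 2), (11, -2)]
Absolute values: [1, 12, 15, 7, 2, 2]
||x||_1 = sum = 39.

39


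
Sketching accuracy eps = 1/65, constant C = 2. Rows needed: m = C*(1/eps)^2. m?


1/eps = 65.
(1/eps)^2 = 4225.
m = 2*4225 = 8450.

8450


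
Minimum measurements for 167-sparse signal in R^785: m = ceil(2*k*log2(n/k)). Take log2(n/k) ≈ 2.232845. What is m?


log2(n/k) = log2(785/167) ≈ 2.232845.
2*k*log2(n/k) ≈ 2*167*2.232845 = 745.77023.
m = ceil(745.77023) = 746.

746


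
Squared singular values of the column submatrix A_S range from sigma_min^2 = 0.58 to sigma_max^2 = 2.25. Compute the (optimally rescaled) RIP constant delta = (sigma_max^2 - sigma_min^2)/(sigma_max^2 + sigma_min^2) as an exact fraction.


lambda_max - lambda_min = 2.25 - 0.58 = 1.67.
lambda_max + lambda_min = 2.25 + 0.58 = 2.83.
delta = 1.67/2.83 = 167/283.

167/283


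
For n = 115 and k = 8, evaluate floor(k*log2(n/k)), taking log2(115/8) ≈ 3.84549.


log2(n/k) = log2(115/8) ≈ 3.84549.
k*log2(n/k) ≈ 8*3.84549 = 30.76392.
floor(30.76392) = 30.

30


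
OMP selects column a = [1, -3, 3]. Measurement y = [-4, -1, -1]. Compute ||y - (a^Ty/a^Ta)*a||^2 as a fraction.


a^T a = 19.
a^T y = -4.
coeff = -4/19 = -4/19.
||r||^2 = 326/19.

326/19


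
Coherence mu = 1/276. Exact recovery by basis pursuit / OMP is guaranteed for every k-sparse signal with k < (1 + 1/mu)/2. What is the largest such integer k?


1/mu = 276.
1 + 1/mu = 277.
(1 + 1/mu)/2 = 138.5 is not an integer, so k_max = floor(138.5) = 138.

138


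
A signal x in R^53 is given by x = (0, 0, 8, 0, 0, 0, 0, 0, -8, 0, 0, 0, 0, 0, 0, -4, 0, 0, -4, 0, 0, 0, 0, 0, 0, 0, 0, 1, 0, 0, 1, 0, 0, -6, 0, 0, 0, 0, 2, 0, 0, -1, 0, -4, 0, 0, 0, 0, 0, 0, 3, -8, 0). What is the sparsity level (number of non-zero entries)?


Non-zero positions: [2, 8, 15, 18, 27, 30, 33, 38, 41, 43, 50, 51].
Sparsity = 12.

12


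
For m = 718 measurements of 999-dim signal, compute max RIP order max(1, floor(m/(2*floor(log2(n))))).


floor(log2(999)) = 9.
2*9 = 18.
m/(2*floor(log2(n))) = 718/18 ≈ 39.8889.
floor = 39.
k = max(1, 39) = 39.

39


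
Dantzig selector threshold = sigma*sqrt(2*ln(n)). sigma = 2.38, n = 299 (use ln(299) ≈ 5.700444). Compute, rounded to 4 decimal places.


ln(299) ≈ 5.700444.
2*ln(n) ≈ 11.400888.
sqrt(2*ln(n)) ≈ sqrt(11.400888) ≈ 3.37652.
threshold ≈ 2.38*3.37652 = 8.0361176 ≈ 8.0361.

8.0361


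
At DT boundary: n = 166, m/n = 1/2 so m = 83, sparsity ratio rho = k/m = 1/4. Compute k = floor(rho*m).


m = 1/2*166 = 83.
rho = 1/4.
rho*m = 1/4*83 = 20.75.
k = floor(20.75) = 20.

20


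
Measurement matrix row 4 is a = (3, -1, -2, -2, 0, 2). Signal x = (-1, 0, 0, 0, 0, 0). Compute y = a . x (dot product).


Non-zero terms: ['3*-1']
Products: [-3]
y = sum = -3.

-3


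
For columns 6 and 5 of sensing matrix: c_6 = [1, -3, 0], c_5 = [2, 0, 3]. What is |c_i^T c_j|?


Inner product: 1*2 + -3*0 + 0*3
Products: [2, 0, 0]
Sum = 2.
|dot| = 2.

2


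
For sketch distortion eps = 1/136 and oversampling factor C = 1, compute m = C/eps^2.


1/eps = 136.
(1/eps)^2 = 18496.
m = 1*18496 = 18496.

18496


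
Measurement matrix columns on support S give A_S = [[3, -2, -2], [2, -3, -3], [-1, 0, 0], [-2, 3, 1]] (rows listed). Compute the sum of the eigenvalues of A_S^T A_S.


Sum of eigenvalues of A_S^T A_S = trace(A_S^T A_S) = sum of squared column norms of A_S.
A_S^T A_S diagonal: [18, 22, 14].
trace = 18 + 22 + 14 = 54.

54


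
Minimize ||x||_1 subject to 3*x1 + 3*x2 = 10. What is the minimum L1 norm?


Axis intercepts:
  x1 = 10/3, x2 = 0: L1 = 10/3
  x1 = 0, x2 = 10/3: L1 = 10/3
x* = (10/3, 0)
||x*||_1 = 10/3.

10/3


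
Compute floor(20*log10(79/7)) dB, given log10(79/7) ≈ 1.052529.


||x||/||e|| = 79/7.
log10(79/7) ≈ 1.052529.
20*log10(||x||/||e||) ≈ 20*1.052529 = 21.05058.
floor(21.05058) = 21.

21


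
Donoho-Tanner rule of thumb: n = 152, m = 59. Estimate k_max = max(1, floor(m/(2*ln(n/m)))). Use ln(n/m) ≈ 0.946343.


n/m = 152/59.
ln(n/m) ≈ 0.946343.
2*ln(n/m) ≈ 1.892686.
m/(2*ln(n/m)) ≈ 59/1.892686 ≈ 31.1726.
floor = 31.
k_max = max(1, 31) = 31.

31


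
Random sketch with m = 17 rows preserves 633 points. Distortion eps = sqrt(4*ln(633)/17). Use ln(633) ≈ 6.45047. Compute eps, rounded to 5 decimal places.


ln(633) ≈ 6.45047.
4*ln(N)/m ≈ 4*6.45047/17 ≈ 1.51775765.
eps = sqrt(1.51775765) ≈ 1.2319731 ≈ 1.23197.

1.23197


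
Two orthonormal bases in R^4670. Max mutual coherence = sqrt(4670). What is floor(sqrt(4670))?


68^2 = 4624 <= 4670 < 4761 = 69^2, so 68 <= sqrt(4670) < 69.
floor(sqrt(4670)) = 68.

68


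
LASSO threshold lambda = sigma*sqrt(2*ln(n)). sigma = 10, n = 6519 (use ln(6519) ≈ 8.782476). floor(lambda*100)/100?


ln(6519) ≈ 8.782476.
2*ln(n) ≈ 17.564952.
sqrt(2*ln(n)) ≈ sqrt(17.564952) ≈ 4.191056.
lambda ≈ 10*4.191056 = 41.91056.
floor(lambda*100)/100 = 41.91.

41.91


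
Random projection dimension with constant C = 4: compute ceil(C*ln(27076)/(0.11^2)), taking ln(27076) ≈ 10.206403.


ln(27076) ≈ 10.206403.
eps^2 = 0.11^2 = 0.0121.
C*ln(N)/eps^2 ≈ 4*10.206403/0.0121 ≈ 3374.0175.
m = ceil(3374.0175) = 3375.

3375


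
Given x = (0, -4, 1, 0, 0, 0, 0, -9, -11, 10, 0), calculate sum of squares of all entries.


Non-zero entries: [(1, -4), (2, 1), (7, -9), (8, -11), (9, 10)]
Squares: [16, 1, 81, 121, 100]
||x||_2^2 = sum = 319.

319


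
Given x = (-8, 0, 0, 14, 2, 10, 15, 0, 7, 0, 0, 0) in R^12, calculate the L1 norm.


Non-zero entries: [(0, -8), (3, 14), (4, 2), (5, 10), (6, 15), (8, 7)]
Absolute values: [8, 14, 2, 10, 15, 7]
||x||_1 = sum = 56.

56


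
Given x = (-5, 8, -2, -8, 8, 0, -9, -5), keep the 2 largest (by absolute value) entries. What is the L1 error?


Sorted |x_i| descending: [9, 8, 8, 8, 5, 5, 2, 0]
Keep top 2: [9, 8]
Tail entries: [8, 8, 5, 5, 2, 0]
L1 error = sum of tail = 28.

28


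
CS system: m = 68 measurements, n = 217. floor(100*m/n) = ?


100*m/n = 100*68/217 ≈ 31.3364.
floor = 31.

31


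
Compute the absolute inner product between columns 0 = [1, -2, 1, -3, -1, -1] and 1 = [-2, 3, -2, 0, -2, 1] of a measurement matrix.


Inner product: 1*-2 + -2*3 + 1*-2 + -3*0 + -1*-2 + -1*1
Products: [-2, -6, -2, 0, 2, -1]
Sum = -9.
|dot| = 9.

9


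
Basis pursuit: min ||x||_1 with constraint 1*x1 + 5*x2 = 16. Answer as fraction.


Axis intercepts:
  x1 = 16, x2 = 0: L1 = 16
  x1 = 0, x2 = 16/5: L1 = 16/5
x* = (0, 16/5)
||x*||_1 = 16/5.

16/5


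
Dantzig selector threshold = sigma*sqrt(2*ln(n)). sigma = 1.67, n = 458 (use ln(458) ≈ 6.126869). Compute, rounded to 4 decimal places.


ln(458) ≈ 6.126869.
2*ln(n) ≈ 12.253738.
sqrt(2*ln(n)) ≈ sqrt(12.253738) ≈ 3.500534.
threshold ≈ 1.67*3.500534 = 5.84589178 ≈ 5.8459.

5.8459


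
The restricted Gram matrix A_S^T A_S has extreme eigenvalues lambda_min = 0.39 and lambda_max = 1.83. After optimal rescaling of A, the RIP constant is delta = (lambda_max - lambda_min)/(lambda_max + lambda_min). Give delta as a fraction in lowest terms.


lambda_max - lambda_min = 1.83 - 0.39 = 1.44.
lambda_max + lambda_min = 1.83 + 0.39 = 2.22.
delta = 1.44/2.22 = 144/222 = 24/37.

24/37


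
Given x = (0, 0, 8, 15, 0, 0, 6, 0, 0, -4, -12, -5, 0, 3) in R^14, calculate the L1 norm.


Non-zero entries: [(2, 8), (3, 15), (6, 6), (9, -4), (10, -12), (11, -5), (13, 3)]
Absolute values: [8, 15, 6, 4, 12, 5, 3]
||x||_1 = sum = 53.

53


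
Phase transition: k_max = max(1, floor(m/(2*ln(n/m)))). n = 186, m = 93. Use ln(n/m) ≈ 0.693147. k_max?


n/m = 186/93 = 2.
ln(n/m) ≈ 0.693147.
2*ln(n/m) ≈ 1.386294.
m/(2*ln(n/m)) ≈ 93/1.386294 ≈ 67.0853.
floor = 67.
k_max = max(1, 67) = 67.

67


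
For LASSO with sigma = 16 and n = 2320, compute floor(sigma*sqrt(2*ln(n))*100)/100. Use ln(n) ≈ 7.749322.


ln(2320) ≈ 7.749322.
2*ln(n) ≈ 15.498644.
sqrt(2*ln(n)) ≈ sqrt(15.498644) ≈ 3.936832.
lambda ≈ 16*3.936832 = 62.989312.
floor(lambda*100)/100 = 62.98.

62.98


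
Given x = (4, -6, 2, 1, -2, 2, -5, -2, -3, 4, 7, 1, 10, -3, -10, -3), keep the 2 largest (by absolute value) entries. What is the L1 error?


Sorted |x_i| descending: [10, 10, 7, 6, 5, 4, 4, 3, 3, 3, 2, 2, 2, 2, 1, 1]
Keep top 2: [10, 10]
Tail entries: [7, 6, 5, 4, 4, 3, 3, 3, 2, 2, 2, 2, 1, 1]
L1 error = sum of tail = 45.

45


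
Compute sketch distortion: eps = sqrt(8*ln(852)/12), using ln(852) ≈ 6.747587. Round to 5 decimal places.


ln(852) ≈ 6.747587.
8*ln(N)/m ≈ 8*6.747587/12 ≈ 4.49839133.
eps = sqrt(4.49839133) ≈ 2.1209411 ≈ 2.12094.

2.12094


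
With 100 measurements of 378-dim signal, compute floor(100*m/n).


100*m/n = 100*100/378 ≈ 26.455.
floor = 26.

26


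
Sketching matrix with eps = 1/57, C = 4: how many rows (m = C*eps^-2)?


1/eps = 57.
(1/eps)^2 = 3249.
m = 4*3249 = 12996.

12996


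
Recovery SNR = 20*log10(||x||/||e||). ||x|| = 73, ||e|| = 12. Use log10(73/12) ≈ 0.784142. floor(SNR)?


||x||/||e|| = 73/12.
log10(73/12) ≈ 0.784142.
20*log10(||x||/||e||) ≈ 20*0.784142 = 15.68284.
floor(15.68284) = 15.

15


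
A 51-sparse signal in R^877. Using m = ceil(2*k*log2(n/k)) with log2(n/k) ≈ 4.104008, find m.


log2(n/k) = log2(877/51) ≈ 4.104008.
2*k*log2(n/k) ≈ 2*51*4.104008 = 418.608816.
m = ceil(418.608816) = 419.

419


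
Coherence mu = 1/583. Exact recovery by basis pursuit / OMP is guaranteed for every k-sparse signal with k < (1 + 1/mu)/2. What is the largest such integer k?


1/mu = 583.
1 + 1/mu = 584.
(1 + 1/mu)/2 = 292 is an integer and the inequality is strict, so k_max = 292 - 1 = 291.

291
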